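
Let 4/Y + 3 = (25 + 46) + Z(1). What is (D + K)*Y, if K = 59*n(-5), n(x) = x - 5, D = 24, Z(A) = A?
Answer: -2264/69 ≈ -32.812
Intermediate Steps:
n(x) = -5 + x
Y = 4/69 (Y = 4/(-3 + ((25 + 46) + 1)) = 4/(-3 + (71 + 1)) = 4/(-3 + 72) = 4/69 ≈ 0.057971)
K = -590 (K = 59*(-5 - 5) = 59*(-10) = -590)
(D + K)*Y = (24 - 590)*(4/69) = -566*4/69 = -2264/69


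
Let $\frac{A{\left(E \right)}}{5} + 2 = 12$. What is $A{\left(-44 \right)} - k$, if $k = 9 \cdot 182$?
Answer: $-1588$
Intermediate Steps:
$k = 1638$
$A{\left(E \right)} = 50$ ($A{\left(E \right)} = -10 + 5 \cdot 12 = -10 + 60 = 50$)
$A{\left(-44 \right)} - k = 50 - 1638 = -1588$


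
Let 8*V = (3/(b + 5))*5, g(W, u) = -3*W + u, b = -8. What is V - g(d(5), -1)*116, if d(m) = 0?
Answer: 923/8 ≈ 115.38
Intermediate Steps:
g(W, u) = u - 3*W
V = -5/8 (V = ((3/(-8 + 5))*5)/8 = ((3/(-3))*5)/8 = ((3*(-1/3))*5)/8 = (-1*5)/8 = (1/8)*(-5) = -5/8 ≈ -0.62500)
V - g(d(5), -1)*116 = -5/8 - (-1 - 3*0)*116 = -5/8 - (-1 + 0)*116 = -5/8 - (-1)*116 = -5/8 - 1*(-116) = -5/8 + 116 = 923/8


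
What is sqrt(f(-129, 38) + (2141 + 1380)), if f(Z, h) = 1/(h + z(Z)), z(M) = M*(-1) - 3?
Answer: sqrt(23675245)/82 ≈ 59.338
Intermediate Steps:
z(M) = -3 - M (z(M) = -M - 3 = -3 - M)
f(Z, h) = 1/(-3 + h - Z) (f(Z, h) = 1/(h + (-3 - Z)) = 1/(-3 + h - Z))
sqrt(f(-129, 38) + (2141 + 1380)) = sqrt(1/(-3 + 38 - 1*(-129)) + (2141 + 1380)) = sqrt(1/(-3 + 38 + 129) + 3521) = sqrt(1/164 + 3521) = sqrt(577445/164) = sqrt(23675245)/82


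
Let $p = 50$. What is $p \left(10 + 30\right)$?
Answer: $2000$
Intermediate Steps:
$p \left(10 + 30\right) = 50 \left(10 + 30\right) = 50 \cdot 40 = 2000$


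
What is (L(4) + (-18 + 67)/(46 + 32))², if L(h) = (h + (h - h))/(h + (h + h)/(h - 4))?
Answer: 2401/6084 ≈ 0.39464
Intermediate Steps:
L(h) = h/(h + 2*h/(-4 + h)) (L(h) = (h + 0)/(h + (2*h)/(-4 + h)) = h/(h + 2*h/(-4 + h)))
(L(4) + (-18 + 67)/(46 + 32))² = ((-4 + 4)/(-2 + 4) + (-18 + 67)/(46 + 32))² = (0/2 + 49/78)² = ((½)*0 + 49*(1/78))² = (0 + 49/78)² = (49/78)² = 2401/6084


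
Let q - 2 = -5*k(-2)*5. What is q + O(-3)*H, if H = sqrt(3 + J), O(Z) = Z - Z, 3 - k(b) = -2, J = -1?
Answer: -123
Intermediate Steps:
k(b) = 5 (k(b) = 3 - 1*(-2) = 3 + 2 = 5)
O(Z) = 0
H = sqrt(2) (H = sqrt(3 - 1) = sqrt(2) ≈ 1.4142)
q = -123 (q = 2 - 5*5*5 = 2 - 25*5 = 2 - 125 = -123)
q + O(-3)*H = -123 + 0*sqrt(2) = -123 + 0 = -123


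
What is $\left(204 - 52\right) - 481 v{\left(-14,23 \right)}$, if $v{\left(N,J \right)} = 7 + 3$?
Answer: $-4658$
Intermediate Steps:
$v{\left(N,J \right)} = 10$
$\left(204 - 52\right) - 481 v{\left(-14,23 \right)} = \left(204 - 52\right) - 4810 = 152 - 4810 = -4658$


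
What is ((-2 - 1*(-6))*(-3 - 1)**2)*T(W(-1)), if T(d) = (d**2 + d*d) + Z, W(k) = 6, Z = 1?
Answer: 4672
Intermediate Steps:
T(d) = 1 + 2*d**2 (T(d) = (d**2 + d*d) + 1 = (d**2 + d**2) + 1 = 2*d**2 + 1 = 1 + 2*d**2)
((-2 - 1*(-6))*(-3 - 1)**2)*T(W(-1)) = ((-2 - 1*(-6))*(-3 - 1)**2)*(1 + 2*6**2) = ((-2 + 6)*(-4)**2)*(1 + 2*36) = (4*16)*(1 + 72) = 64*73 = 4672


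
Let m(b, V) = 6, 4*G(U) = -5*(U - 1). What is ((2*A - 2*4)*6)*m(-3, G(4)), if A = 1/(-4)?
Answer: -306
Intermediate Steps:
A = -¼ ≈ -0.25000
G(U) = 5/4 - 5*U/4 (G(U) = (-5*(U - 1))/4 = (-5*(-1 + U))/4 = (5 - 5*U)/4 = 5/4 - 5*U/4)
((2*A - 2*4)*6)*m(-3, G(4)) = ((2*(-¼) - 2*4)*6)*6 = ((-½ - 8)*6)*6 = -17/2*6*6 = -51*6 = -306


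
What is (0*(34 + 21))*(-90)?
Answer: 0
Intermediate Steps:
(0*(34 + 21))*(-90) = (0*55)*(-90) = 0*(-90) = 0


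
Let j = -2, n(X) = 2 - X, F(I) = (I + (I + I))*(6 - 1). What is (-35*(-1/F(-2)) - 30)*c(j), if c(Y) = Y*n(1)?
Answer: 187/3 ≈ 62.333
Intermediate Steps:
F(I) = 15*I (F(I) = (I + 2*I)*5 = (3*I)*5 = 15*I)
c(Y) = Y (c(Y) = Y*(2 - 1*1) = Y*(2 - 1) = Y*1 = Y)
(-35*(-1/F(-2)) - 30)*c(j) = (-35/((15*(-2))*(-1)) - 30)*(-2) = (-35/((-30*(-1))) - 30)*(-2) = (-35/30 - 30)*(-2) = (-35*1/30 - 30)*(-2) = (-7/6 - 30)*(-2) = -187/6*(-2) = 187/3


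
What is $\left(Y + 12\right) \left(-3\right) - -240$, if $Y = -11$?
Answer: $237$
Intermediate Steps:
$\left(Y + 12\right) \left(-3\right) - -240 = \left(-11 + 12\right) \left(-3\right) - -240 = 1 \left(-3\right) + 240 = -3 + 240 = 237$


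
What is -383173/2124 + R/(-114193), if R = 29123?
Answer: -43817531641/242545932 ≈ -180.66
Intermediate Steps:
-383173/2124 + R/(-114193) = -383173/2124 + 29123/(-114193) = -383173*1/2124 + 29123*(-1/114193) = -383173/2124 - 29123/114193 = -43817531641/242545932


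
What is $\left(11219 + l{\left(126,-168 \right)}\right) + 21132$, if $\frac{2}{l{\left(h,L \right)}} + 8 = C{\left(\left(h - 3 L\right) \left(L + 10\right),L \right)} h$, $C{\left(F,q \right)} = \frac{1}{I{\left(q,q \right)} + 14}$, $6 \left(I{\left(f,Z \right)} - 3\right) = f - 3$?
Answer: $\frac{7052495}{218} \approx 32351.0$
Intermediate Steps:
$I{\left(f,Z \right)} = \frac{5}{2} + \frac{f}{6}$ ($I{\left(f,Z \right)} = 3 + \frac{f - 3}{6} = 3 + \frac{-3 + f}{6} = 3 + \left(- \frac{1}{2} + \frac{f}{6}\right) = \frac{5}{2} + \frac{f}{6}$)
$C{\left(F,q \right)} = \frac{1}{\frac{33}{2} + \frac{q}{6}}$ ($C{\left(F,q \right)} = \frac{1}{\left(\frac{5}{2} + \frac{q}{6}\right) + 14} = \frac{1}{\frac{33}{2} + \frac{q}{6}}$)
$l{\left(h,L \right)} = \frac{2}{-8 + \frac{6 h}{99 + L}}$ ($l{\left(h,L \right)} = \frac{2}{-8 + \frac{6}{99 + L} h} = \frac{2}{-8 + \frac{6 h}{99 + L}}$)
$\left(11219 + l{\left(126,-168 \right)}\right) + 21132 = \left(11219 + \frac{99 - 168}{-396 - -672 + 3 \cdot 126}\right) + 21132 = \left(11219 + \frac{1}{-396 + 672 + 378} \left(-69\right)\right) + 21132 = \left(11219 + \frac{1}{654} \left(-69\right)\right) + 21132 = \left(11219 - \frac{23}{218}\right) + 21132 = \frac{2445719}{218} + 21132 = \frac{7052495}{218}$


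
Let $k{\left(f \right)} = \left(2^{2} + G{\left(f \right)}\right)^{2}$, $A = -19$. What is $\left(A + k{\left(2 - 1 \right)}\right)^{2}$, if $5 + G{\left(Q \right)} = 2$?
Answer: $324$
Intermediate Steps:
$G{\left(Q \right)} = -3$ ($G{\left(Q \right)} = -5 + 2 = -3$)
$k{\left(f \right)} = 1$ ($k{\left(f \right)} = \left(2^{2} - 3\right)^{2} = \left(4 - 3\right)^{2} = 1^{2} = 1$)
$\left(A + k{\left(2 - 1 \right)}\right)^{2} = \left(-19 + 1\right)^{2} = \left(-18\right)^{2} = 324$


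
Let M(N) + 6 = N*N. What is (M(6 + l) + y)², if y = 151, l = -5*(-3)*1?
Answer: 343396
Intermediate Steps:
l = 15 (l = 15*1 = 15)
M(N) = -6 + N² (M(N) = -6 + N*N = -6 + N²)
(M(6 + l) + y)² = ((-6 + (6 + 15)²) + 151)² = ((-6 + 21²) + 151)² = ((-6 + 441) + 151)² = (435 + 151)² = 586² = 343396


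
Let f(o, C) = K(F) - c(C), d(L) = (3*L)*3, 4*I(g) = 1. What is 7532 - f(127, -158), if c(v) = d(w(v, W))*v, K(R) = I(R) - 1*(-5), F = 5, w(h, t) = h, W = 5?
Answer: 928811/4 ≈ 2.3220e+5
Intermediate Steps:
I(g) = 1/4 (I(g) = (1/4)*1 = 1/4)
d(L) = 9*L
K(R) = 21/4 (K(R) = 1/4 - 1*(-5) = 1/4 + 5 = 21/4)
c(v) = 9*v**2 (c(v) = (9*v)*v = 9*v**2)
f(o, C) = 21/4 - 9*C**2
7532 - f(127, -158) = 7532 - (21/4 - 9*(-158)**2) = 7532 - (21/4 - 9*24964) = 7532 - (21/4 - 224676) = 7532 - 1*(-898683/4) = 7532 + 898683/4 = 928811/4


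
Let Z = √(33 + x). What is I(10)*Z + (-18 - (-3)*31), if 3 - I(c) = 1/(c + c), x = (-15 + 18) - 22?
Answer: 75 + 59*√14/20 ≈ 86.038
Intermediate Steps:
x = -19 (x = 3 - 22 = -19)
I(c) = 3 - 1/(2*c) (I(c) = 3 - 1/(c + c) = 3 - 1/(2*c))
Z = √14 (Z = √(33 - 19) = √14 ≈ 3.7417)
I(10)*Z + (-18 - (-3)*31) = (3 - ½/10)*√14 + (-18 - (-3)*31) = (3 - ½*⅒)*√14 + (-18 - 1*(-93)) = (3 - 1/20)*√14 + (-18 + 93) = 59*√14/20 + 75 = 75 + 59*√14/20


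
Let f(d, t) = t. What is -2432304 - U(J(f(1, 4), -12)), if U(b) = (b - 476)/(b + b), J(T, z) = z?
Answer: -7296973/3 ≈ -2.4323e+6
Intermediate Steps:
U(b) = (-476 + b)/(2*b) (U(b) = (-476 + b)/((2*b)) = (-476 + b)*(1/(2*b)) = (-476 + b)/(2*b))
-2432304 - U(J(f(1, 4), -12)) = -2432304 - (-476 - 12)/(2*(-12)) = -2432304 - (-1)*(-488)/(2*12) = -2432304 - 1*61/3 = -2432304 - 61/3 = -7296973/3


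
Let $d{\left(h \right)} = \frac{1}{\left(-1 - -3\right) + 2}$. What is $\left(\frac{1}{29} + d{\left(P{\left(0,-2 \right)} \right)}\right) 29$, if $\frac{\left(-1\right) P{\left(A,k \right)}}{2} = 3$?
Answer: $\frac{33}{4} \approx 8.25$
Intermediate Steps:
$P{\left(A,k \right)} = -6$ ($P{\left(A,k \right)} = \left(-2\right) 3 = -6$)
$d{\left(h \right)} = \frac{1}{4}$ ($d{\left(h \right)} = \frac{1}{\left(-1 + 3\right) + 2} = \frac{1}{2 + 2} = \frac{1}{4}$)
$\left(\frac{1}{29} + d{\left(P{\left(0,-2 \right)} \right)}\right) 29 = \left(\frac{1}{29} + \frac{1}{4}\right) 29 = \frac{33}{116} \cdot 29 = \frac{33}{4}$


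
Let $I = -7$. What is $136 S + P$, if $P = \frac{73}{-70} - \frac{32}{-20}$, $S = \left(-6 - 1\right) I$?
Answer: $\frac{466519}{70} \approx 6664.6$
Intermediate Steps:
$S = 49$ ($S = \left(-6 - 1\right) \left(-7\right) = \left(-7\right) \left(-7\right) = 49$)
$P = \frac{39}{70}$ ($P = 73 \left(- \frac{1}{70}\right) - - \frac{8}{5} = - \frac{73}{70} + \frac{8}{5} = \frac{39}{70} \approx 0.55714$)
$136 S + P = 136 \cdot 49 + \frac{39}{70} = 6664 + \frac{39}{70} = \frac{466519}{70}$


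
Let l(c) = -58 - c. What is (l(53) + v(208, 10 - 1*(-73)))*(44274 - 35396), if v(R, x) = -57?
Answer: -1491504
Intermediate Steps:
(l(53) + v(208, 10 - 1*(-73)))*(44274 - 35396) = ((-58 - 1*53) - 57)*(44274 - 35396) = ((-58 - 53) - 57)*8878 = (-111 - 57)*8878 = -168*8878 = -1491504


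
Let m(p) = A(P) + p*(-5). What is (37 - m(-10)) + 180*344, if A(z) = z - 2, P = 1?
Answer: 61908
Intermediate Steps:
A(z) = -2 + z
m(p) = -1 - 5*p (m(p) = (-2 + 1) + p*(-5) = -1 - 5*p)
(37 - m(-10)) + 180*344 = (37 - (-1 - 5*(-10))) + 180*344 = (37 - (-1 + 50)) + 61920 = (37 - 1*49) + 61920 = (37 - 49) + 61920 = -12 + 61920 = 61908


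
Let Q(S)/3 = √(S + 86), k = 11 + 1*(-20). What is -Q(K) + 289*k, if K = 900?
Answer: -2601 - 3*√986 ≈ -2695.2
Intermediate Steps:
k = -9 (k = 11 - 20 = -9)
Q(S) = 3*√(86 + S) (Q(S) = 3*√(S + 86) = 3*√(86 + S))
-Q(K) + 289*k = -3*√(86 + 900) + 289*(-9) = -3*√986 - 2601 = -2601 - 3*√986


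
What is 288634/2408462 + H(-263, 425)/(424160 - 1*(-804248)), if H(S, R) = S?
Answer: 176963444583/1479286994248 ≈ 0.11963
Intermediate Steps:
288634/2408462 + H(-263, 425)/(424160 - 1*(-804248)) = 288634/2408462 - 263/(424160 - 1*(-804248)) = 288634*(1/2408462) - 263/(424160 + 804248) = 144317/1204231 - 263/1228408 = 176963444583/1479286994248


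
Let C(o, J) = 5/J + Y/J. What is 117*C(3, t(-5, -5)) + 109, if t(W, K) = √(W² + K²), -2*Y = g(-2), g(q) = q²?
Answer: 109 + 351*√2/10 ≈ 158.64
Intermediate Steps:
Y = -2 (Y = -½*(-2)² = -½*4 = -2)
t(W, K) = √(K² + W²)
C(o, J) = 3/J (C(o, J) = 5/J - 2/J = 3/J)
117*C(3, t(-5, -5)) + 109 = 117*(3/(√((-5)² + (-5)²))) + 109 = 117*(3/(√(25 + 25))) + 109 = 117*(3/(√50)) + 109 = 117*(3/((5*√2))) + 109 = 117*(3*(√2/10)) + 109 = 117*(3*√2/10) + 109 = 351*√2/10 + 109 = 109 + 351*√2/10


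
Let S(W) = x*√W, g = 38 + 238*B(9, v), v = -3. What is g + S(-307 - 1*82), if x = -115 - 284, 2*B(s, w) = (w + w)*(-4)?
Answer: 2894 - 399*I*√389 ≈ 2894.0 - 7869.5*I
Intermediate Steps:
B(s, w) = -4*w (B(s, w) = ((w + w)*(-4))/2 = ((2*w)*(-4))/2 = (-8*w)/2 = -4*w)
x = -399
g = 2894 (g = 38 + 238*(-4*(-3)) = 38 + 238*12 = 38 + 2856 = 2894)
S(W) = -399*√W
g + S(-307 - 1*82) = 2894 - 399*√(-307 - 1*82) = 2894 - 399*√(-307 - 82) = 2894 - 399*I*√389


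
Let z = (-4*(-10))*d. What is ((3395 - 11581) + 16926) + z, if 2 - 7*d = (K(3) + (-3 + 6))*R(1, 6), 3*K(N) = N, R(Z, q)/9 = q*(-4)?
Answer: 95820/7 ≈ 13689.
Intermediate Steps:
R(Z, q) = -36*q (R(Z, q) = 9*(q*(-4)) = 9*(-4*q) = -36*q)
K(N) = N/3
d = 866/7 (d = 2/7 - ((1/3)*3 + (-3 + 6))*(-36*6)/7 = 2/7 - (1 + 3)*(-216)/7 = 2/7 - 4*(-216)/7 = 2/7 - 1/7*(-864) = 2/7 + 864/7 = 866/7 ≈ 123.71)
z = 34640/7 (z = -4*(-10)*(866/7) = 40*(866/7) = 34640/7 ≈ 4948.6)
((3395 - 11581) + 16926) + z = ((3395 - 11581) + 16926) + 34640/7 = (-8186 + 16926) + 34640/7 = 8740 + 34640/7 = 95820/7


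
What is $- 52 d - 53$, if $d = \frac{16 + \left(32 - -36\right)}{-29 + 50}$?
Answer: $-261$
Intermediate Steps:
$d = 4$ ($d = \frac{16 + \left(32 + 36\right)}{21} = \left(16 + 68\right) \frac{1}{21} = 84 \cdot \frac{1}{21} = 4$)
$- 52 d - 53 = \left(-52\right) 4 - 53 = -208 - 53 = -261$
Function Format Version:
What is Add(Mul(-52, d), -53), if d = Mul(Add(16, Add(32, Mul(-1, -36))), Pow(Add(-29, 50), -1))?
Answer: -261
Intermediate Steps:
d = 4 (d = Mul(Add(16, Add(32, 36)), Pow(21, -1)) = Mul(Add(16, 68), Rational(1, 21)) = Mul(84, Rational(1, 21)) = 4)
Add(Mul(-52, d), -53) = Add(Mul(-52, 4), -53) = Add(-208, -53) = -261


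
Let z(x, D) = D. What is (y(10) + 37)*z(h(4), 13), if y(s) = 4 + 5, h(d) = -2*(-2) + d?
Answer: 598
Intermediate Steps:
h(d) = 4 + d
y(s) = 9
(y(10) + 37)*z(h(4), 13) = (9 + 37)*13 = 46*13 = 598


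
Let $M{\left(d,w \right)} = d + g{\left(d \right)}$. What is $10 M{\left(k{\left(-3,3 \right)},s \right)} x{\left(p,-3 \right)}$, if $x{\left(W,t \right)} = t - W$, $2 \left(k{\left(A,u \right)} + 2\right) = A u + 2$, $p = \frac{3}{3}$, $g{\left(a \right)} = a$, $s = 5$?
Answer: $440$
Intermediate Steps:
$p = 1$ ($p = 3 \cdot \frac{1}{3} = 1$)
$k{\left(A,u \right)} = -1 + \frac{A u}{2}$ ($k{\left(A,u \right)} = -2 + \frac{A u + 2}{2} = -2 + \frac{2 + A u}{2} = -2 + \left(1 + \frac{A u}{2}\right) = -1 + \frac{A u}{2}$)
$M{\left(d,w \right)} = 2 d$ ($M{\left(d,w \right)} = d + d = 2 d$)
$10 M{\left(k{\left(-3,3 \right)},s \right)} x{\left(p,-3 \right)} = 10 \cdot 2 \left(-1 + \frac{1}{2} \left(-3\right) 3\right) \left(-3 - 1\right) = 10 \cdot 2 \left(-1 - \frac{9}{2}\right) \left(-3 - 1\right) = 10 \cdot 2 \left(- \frac{11}{2}\right) \left(-4\right) = 10 \left(-11\right) \left(-4\right) = \left(-110\right) \left(-4\right) = 440$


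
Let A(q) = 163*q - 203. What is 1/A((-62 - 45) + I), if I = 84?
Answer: -1/3952 ≈ -0.00025304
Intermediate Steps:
A(q) = -203 + 163*q
1/A((-62 - 45) + I) = 1/(-203 + 163*((-62 - 45) + 84)) = 1/(-203 + 163*(-107 + 84)) = 1/(-203 + 163*(-23)) = 1/(-203 - 3749) = 1/(-3952) = -1/3952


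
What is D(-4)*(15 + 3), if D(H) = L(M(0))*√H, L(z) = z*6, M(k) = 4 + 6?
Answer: 2160*I ≈ 2160.0*I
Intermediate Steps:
M(k) = 10
L(z) = 6*z
D(H) = 60*√H (D(H) = (6*10)*√H = 60*√H)
D(-4)*(15 + 3) = (60*√(-4))*(15 + 3) = (60*(2*I))*18 = (120*I)*18 = 2160*I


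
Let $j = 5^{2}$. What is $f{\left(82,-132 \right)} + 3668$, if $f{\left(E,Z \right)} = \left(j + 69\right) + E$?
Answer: $3844$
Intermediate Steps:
$j = 25$
$f{\left(E,Z \right)} = 94 + E$ ($f{\left(E,Z \right)} = \left(25 + 69\right) + E = 94 + E$)
$f{\left(82,-132 \right)} + 3668 = \left(94 + 82\right) + 3668 = 176 + 3668 = 3844$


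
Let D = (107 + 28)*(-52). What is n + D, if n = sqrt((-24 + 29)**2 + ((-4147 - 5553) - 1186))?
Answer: -7020 + I*sqrt(10861) ≈ -7020.0 + 104.22*I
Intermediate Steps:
D = -7020 (D = 135*(-52) = -7020)
n = I*sqrt(10861) (n = sqrt(5**2 + (-9700 - 1186)) = sqrt(25 - 10886) = sqrt(-10861) = I*sqrt(10861) ≈ 104.22*I)
n + D = I*sqrt(10861) - 7020 = -7020 + I*sqrt(10861)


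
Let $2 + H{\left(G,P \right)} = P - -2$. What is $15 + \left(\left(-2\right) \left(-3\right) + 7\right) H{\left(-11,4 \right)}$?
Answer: $67$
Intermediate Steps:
$H{\left(G,P \right)} = P$ ($H{\left(G,P \right)} = -2 + \left(P - -2\right) = -2 + \left(P + 2\right) = -2 + \left(2 + P\right) = P$)
$15 + \left(\left(-2\right) \left(-3\right) + 7\right) H{\left(-11,4 \right)} = 15 + \left(\left(-2\right) \left(-3\right) + 7\right) 4 = 15 + \left(6 + 7\right) 4 = 15 + 13 \cdot 4 = 15 + 52 = 67$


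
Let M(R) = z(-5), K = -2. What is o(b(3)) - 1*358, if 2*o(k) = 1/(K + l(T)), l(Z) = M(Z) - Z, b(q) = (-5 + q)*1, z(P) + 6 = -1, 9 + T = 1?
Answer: -717/2 ≈ -358.50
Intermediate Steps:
T = -8 (T = -9 + 1 = -8)
z(P) = -7 (z(P) = -6 - 1 = -7)
M(R) = -7
b(q) = -5 + q
l(Z) = -7 - Z
o(k) = -½ (o(k) = 1/(2*(-2 + (-7 - 1*(-8)))) = 1/(2*(-2 + (-7 + 8))) = 1/(2*(-2 + 1)) = (½)/(-1) = (½)*(-1) = -½)
o(b(3)) - 1*358 = -½ - 1*358 = -½ - 358 = -717/2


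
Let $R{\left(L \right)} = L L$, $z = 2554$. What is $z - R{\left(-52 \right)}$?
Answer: $-150$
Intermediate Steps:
$R{\left(L \right)} = L^{2}$
$z - R{\left(-52 \right)} = 2554 - \left(-52\right)^{2} = 2554 - 2704 = -150$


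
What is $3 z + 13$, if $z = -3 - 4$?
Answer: $-8$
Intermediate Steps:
$z = -7$ ($z = -3 - 4 = -7$)
$3 z + 13 = 3 \left(-7\right) + 13 = -21 + 13 = -8$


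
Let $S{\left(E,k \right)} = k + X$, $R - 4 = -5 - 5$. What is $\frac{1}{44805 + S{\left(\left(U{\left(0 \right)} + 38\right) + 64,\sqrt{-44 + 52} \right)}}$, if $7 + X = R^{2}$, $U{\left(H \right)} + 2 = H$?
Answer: $\frac{22417}{1005043774} - \frac{\sqrt{2}}{1005043774} \approx 2.2303 \cdot 10^{-5}$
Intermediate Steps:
$U{\left(H \right)} = -2 + H$
$R = -6$ ($R = 4 - 10 = -6$)
$X = 29$ ($X = -7 + \left(-6\right)^{2} = -7 + 36 = 29$)
$S{\left(E,k \right)} = 29 + k$ ($S{\left(E,k \right)} = k + 29 = 29 + k$)
$\frac{1}{44805 + S{\left(\left(U{\left(0 \right)} + 38\right) + 64,\sqrt{-44 + 52} \right)}} = \frac{1}{44805 + \left(29 + \sqrt{-44 + 52}\right)} = \frac{1}{44805 + \left(29 + \sqrt{8}\right)} = \frac{1}{44805 + \left(29 + 2 \sqrt{2}\right)} = \frac{1}{44834 + 2 \sqrt{2}}$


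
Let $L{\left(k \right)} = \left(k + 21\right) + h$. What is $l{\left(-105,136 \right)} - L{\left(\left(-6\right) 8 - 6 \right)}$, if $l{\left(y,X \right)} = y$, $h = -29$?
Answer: $-43$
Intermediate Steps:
$L{\left(k \right)} = -8 + k$ ($L{\left(k \right)} = \left(k + 21\right) - 29 = \left(21 + k\right) - 29 = -8 + k$)
$l{\left(-105,136 \right)} - L{\left(\left(-6\right) 8 - 6 \right)} = -105 - \left(-8 - 54\right) = -105 - -62 = -105 + 62 = -43$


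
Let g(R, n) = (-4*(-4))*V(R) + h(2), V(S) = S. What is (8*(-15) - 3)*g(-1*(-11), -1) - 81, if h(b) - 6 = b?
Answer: -22713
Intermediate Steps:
h(b) = 6 + b
g(R, n) = 8 + 16*R (g(R, n) = (-4*(-4))*R + (6 + 2) = 16*R + 8 = 8 + 16*R)
(8*(-15) - 3)*g(-1*(-11), -1) - 81 = (8*(-15) - 3)*(8 + 16*(-1*(-11))) - 81 = (-120 - 3)*(8 + 16*11) - 81 = -123*(8 + 176) - 81 = -123*184 - 81 = -22632 - 81 = -22713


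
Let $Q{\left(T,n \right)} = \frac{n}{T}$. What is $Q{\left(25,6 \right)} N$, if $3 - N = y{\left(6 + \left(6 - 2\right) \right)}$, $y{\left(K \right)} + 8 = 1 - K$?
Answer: $\frac{24}{5} \approx 4.8$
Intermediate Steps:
$y{\left(K \right)} = -7 - K$ ($y{\left(K \right)} = -8 - \left(-1 + K\right) = -7 - K$)
$N = 20$ ($N = 3 - \left(-7 - \left(6 + \left(6 - 2\right)\right)\right) = 3 - \left(-7 - \left(6 + 4\right)\right) = 3 - \left(-7 - 10\right) = 3 - -17 = 3 + 17 = 20$)
$Q{\left(25,6 \right)} N = \frac{6}{25} \cdot 20 = \frac{24}{5}$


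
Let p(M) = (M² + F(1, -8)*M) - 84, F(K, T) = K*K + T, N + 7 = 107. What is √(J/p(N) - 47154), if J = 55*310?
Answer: I*√434554214/96 ≈ 217.15*I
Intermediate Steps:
N = 100 (N = -7 + 107 = 100)
F(K, T) = T + K² (F(K, T) = K² + T = T + K²)
J = 17050
p(M) = -84 + M² - 7*M (p(M) = (M² + (-8 + 1²)*M) - 84 = (M² + (-8 + 1)*M) - 84 = (M² - 7*M) - 84 = -84 + M² - 7*M)
√(J/p(N) - 47154) = √(17050/(-84 + 100² - 7*100) - 47154) = √(17050/(-84 + 10000 - 700) - 47154) = √(17050/9216 - 47154) = √(17050*(1/9216) - 47154) = √(8525/4608 - 47154) = √(-217277107/4608) = I*√434554214/96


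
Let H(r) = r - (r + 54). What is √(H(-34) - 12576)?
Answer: I*√12630 ≈ 112.38*I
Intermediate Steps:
H(r) = -54 (H(r) = r - (54 + r) = r + (-54 - r) = -54)
√(H(-34) - 12576) = √(-54 - 12576) = √(-12630) = I*√12630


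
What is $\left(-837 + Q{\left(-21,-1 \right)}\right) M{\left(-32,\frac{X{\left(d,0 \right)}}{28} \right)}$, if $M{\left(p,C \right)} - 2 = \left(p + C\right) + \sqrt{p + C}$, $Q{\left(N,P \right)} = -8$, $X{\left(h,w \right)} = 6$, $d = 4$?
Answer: $\frac{352365}{14} - \frac{845 i \sqrt{6230}}{14} \approx 25169.0 - 4764.0 i$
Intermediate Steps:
$M{\left(p,C \right)} = 2 + C + p + \sqrt{C + p}$ ($M{\left(p,C \right)} = 2 + \left(\left(p + C\right) + \sqrt{p + C}\right) = 2 + \left(\left(C + p\right) + \sqrt{C + p}\right) = 2 + \left(C + p + \sqrt{C + p}\right) = 2 + C + p + \sqrt{C + p}$)
$\left(-837 + Q{\left(-21,-1 \right)}\right) M{\left(-32,\frac{X{\left(d,0 \right)}}{28} \right)} = \left(-837 - 8\right) \left(2 + \frac{6}{28} - 32 + \sqrt{\frac{6}{28} - 32}\right) = - 845 \left(2 + 6 \cdot \frac{1}{28} - 32 + \sqrt{6 \cdot \frac{1}{28} - 32}\right) = - 845 \left(2 + \frac{3}{14} - 32 + \sqrt{\frac{3}{14} - 32}\right) = - 845 \left(2 + \frac{3}{14} - 32 + \sqrt{- \frac{445}{14}}\right) = - 845 \left(2 + \frac{3}{14} - 32 + \frac{i \sqrt{6230}}{14}\right) = - 845 \left(- \frac{417}{14} + \frac{i \sqrt{6230}}{14}\right) = \frac{352365}{14} - \frac{845 i \sqrt{6230}}{14}$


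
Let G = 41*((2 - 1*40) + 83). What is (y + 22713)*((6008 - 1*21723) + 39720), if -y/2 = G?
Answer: 456647115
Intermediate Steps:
G = 1845 (G = 41*((2 - 40) + 83) = 41*(-38 + 83) = 41*45 = 1845)
y = -3690 (y = -2*1845 = -3690)
(y + 22713)*((6008 - 1*21723) + 39720) = (-3690 + 22713)*((6008 - 1*21723) + 39720) = 19023*((6008 - 21723) + 39720) = 19023*(-15715 + 39720) = 19023*24005 = 456647115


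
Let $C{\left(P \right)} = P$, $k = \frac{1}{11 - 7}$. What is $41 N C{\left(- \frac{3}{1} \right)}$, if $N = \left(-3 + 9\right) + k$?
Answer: $- \frac{3075}{4} \approx -768.75$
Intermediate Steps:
$k = \frac{1}{4} \approx 0.25$
$N = \frac{25}{4}$ ($N = \left(-3 + 9\right) + \frac{1}{4} = 6 + \frac{1}{4} = \frac{25}{4} \approx 6.25$)
$41 N C{\left(- \frac{3}{1} \right)} = 41 \cdot \frac{25}{4} \left(- \frac{3}{1}\right) = \frac{1025 \left(\left(-3\right) 1\right)}{4} = \frac{1025}{4} \left(-3\right) = - \frac{3075}{4}$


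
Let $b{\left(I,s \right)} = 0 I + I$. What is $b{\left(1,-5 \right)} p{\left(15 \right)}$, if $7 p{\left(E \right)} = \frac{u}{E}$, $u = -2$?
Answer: $- \frac{2}{105} \approx -0.019048$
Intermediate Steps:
$b{\left(I,s \right)} = I$ ($b{\left(I,s \right)} = 0 + I = I$)
$p{\left(E \right)} = - \frac{2}{7 E}$ ($p{\left(E \right)} = \frac{\left(-2\right) \frac{1}{E}}{7} = - \frac{2}{7 E}$)
$b{\left(1,-5 \right)} p{\left(15 \right)} = 1 \left(- \frac{2}{7 \cdot 15}\right) = 1 \left(\left(- \frac{2}{7}\right) \frac{1}{15}\right) = 1 \left(- \frac{2}{105}\right) = - \frac{2}{105}$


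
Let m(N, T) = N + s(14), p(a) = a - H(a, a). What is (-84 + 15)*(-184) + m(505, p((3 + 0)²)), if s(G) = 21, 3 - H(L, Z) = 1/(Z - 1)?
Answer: 13222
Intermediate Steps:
H(L, Z) = 3 - 1/(-1 + Z) (H(L, Z) = 3 - 1/(Z - 1) = 3 - 1/(-1 + Z))
p(a) = a - (-4 + 3*a)/(-1 + a)
m(N, T) = 21 + N (m(N, T) = N + 21 = 21 + N)
(-84 + 15)*(-184) + m(505, p((3 + 0)²)) = (-84 + 15)*(-184) + (21 + 505) = -69*(-184) + 526 = 12696 + 526 = 13222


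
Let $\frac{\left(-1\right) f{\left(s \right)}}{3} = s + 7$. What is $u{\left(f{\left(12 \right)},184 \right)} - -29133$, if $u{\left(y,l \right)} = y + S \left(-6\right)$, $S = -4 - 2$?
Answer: $29112$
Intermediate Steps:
$S = -6$
$f{\left(s \right)} = -21 - 3 s$ ($f{\left(s \right)} = - 3 \left(s + 7\right) = - 3 \left(7 + s\right) = -21 - 3 s$)
$u{\left(y,l \right)} = 36 + y$ ($u{\left(y,l \right)} = y - -36 = y + 36 = 36 + y$)
$u{\left(f{\left(12 \right)},184 \right)} - -29133 = \left(36 - 57\right) - -29133 = \left(36 - 57\right) + 29133 = -21 + 29133 = 29112$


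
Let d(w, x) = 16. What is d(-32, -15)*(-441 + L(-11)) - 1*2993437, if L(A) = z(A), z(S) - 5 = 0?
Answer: -3000413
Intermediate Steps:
z(S) = 5 (z(S) = 5 + 0 = 5)
L(A) = 5
d(-32, -15)*(-441 + L(-11)) - 1*2993437 = 16*(-441 + 5) - 1*2993437 = 16*(-436) - 2993437 = -6976 - 2993437 = -3000413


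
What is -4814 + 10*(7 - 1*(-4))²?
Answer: -3604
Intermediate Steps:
-4814 + 10*(7 - 1*(-4))² = -4814 + 10*(7 + 4)² = -4814 + 10*11² = -4814 + 10*121 = -4814 + 1210 = -3604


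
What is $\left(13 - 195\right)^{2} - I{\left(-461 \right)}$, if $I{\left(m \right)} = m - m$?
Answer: $33124$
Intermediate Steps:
$I{\left(m \right)} = 0$
$\left(13 - 195\right)^{2} - I{\left(-461 \right)} = \left(13 - 195\right)^{2} - 0 = \left(-182\right)^{2} + 0 = 33124 + 0 = 33124$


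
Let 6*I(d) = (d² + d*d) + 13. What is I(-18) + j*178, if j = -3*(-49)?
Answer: 157657/6 ≈ 26276.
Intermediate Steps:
j = 147
I(d) = 13/6 + d²/3 (I(d) = ((d² + d*d) + 13)/6 = ((d² + d²) + 13)/6 = (2*d² + 13)/6 = (13 + 2*d²)/6 = 13/6 + d²/3)
I(-18) + j*178 = (13/6 + (⅓)*(-18)²) + 147*178 = (13/6 + (⅓)*324) + 26166 = (13/6 + 108) + 26166 = 661/6 + 26166 = 157657/6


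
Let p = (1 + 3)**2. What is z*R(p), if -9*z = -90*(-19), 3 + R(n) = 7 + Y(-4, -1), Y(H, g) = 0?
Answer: -760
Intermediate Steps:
p = 16 (p = 4**2 = 16)
R(n) = 4 (R(n) = -3 + (7 + 0) = -3 + 7 = 4)
z = -190 (z = -(-10)*(-19) = -1/9*1710 = -190)
z*R(p) = -190*4 = -760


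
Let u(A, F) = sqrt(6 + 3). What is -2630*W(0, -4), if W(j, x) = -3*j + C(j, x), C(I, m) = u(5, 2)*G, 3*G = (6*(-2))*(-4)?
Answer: -126240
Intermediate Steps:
G = 16 (G = ((6*(-2))*(-4))/3 = (-12*(-4))/3 = (1/3)*48 = 16)
u(A, F) = 3 (u(A, F) = sqrt(9) = 3)
C(I, m) = 48 (C(I, m) = 3*16 = 48)
W(j, x) = 48 - 3*j (W(j, x) = -3*j + 48 = 48 - 3*j)
-2630*W(0, -4) = -2630*(48 - 3*0) = -2630*(48 + 0) = -2630*48 = -126240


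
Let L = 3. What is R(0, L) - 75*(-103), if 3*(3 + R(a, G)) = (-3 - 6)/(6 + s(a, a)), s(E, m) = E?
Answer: 15443/2 ≈ 7721.5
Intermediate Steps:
R(a, G) = -3 - 3/(6 + a) (R(a, G) = -3 + ((-3 - 6)/(6 + a))/3 = -3 + (-9/(6 + a))/3 = -3 - 3/(6 + a))
R(0, L) - 75*(-103) = 3*(-7 - 1*0)/(6 + 0) - 75*(-103) = 3*(-7 + 0)/6 + 7725 = 3*(⅙)*(-7) + 7725 = -7/2 + 7725 = 15443/2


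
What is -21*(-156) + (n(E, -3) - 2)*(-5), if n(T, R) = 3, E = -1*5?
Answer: 3271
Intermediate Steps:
E = -5
-21*(-156) + (n(E, -3) - 2)*(-5) = -21*(-156) + (3 - 2)*(-5) = 3276 + 1*(-5) = 3276 - 5 = 3271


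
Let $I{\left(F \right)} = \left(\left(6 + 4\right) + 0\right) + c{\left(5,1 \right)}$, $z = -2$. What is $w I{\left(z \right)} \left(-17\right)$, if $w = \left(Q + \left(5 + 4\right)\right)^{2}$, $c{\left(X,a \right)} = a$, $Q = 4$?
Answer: $-31603$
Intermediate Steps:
$I{\left(F \right)} = 11$ ($I{\left(F \right)} = \left(\left(6 + 4\right) + 0\right) + 1 = \left(10 + 0\right) + 1 = 10 + 1 = 11$)
$w = 169$ ($w = \left(4 + \left(5 + 4\right)\right)^{2} = \left(4 + 9\right)^{2} = 13^{2} = 169$)
$w I{\left(z \right)} \left(-17\right) = 169 \cdot 11 \left(-17\right) = 1859 \left(-17\right) = -31603$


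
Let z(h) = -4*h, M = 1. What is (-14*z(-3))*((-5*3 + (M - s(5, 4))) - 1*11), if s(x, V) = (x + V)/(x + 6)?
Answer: 47712/11 ≈ 4337.5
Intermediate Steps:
s(x, V) = (V + x)/(6 + x)
(-14*z(-3))*((-5*3 + (M - s(5, 4))) - 1*11) = (-(-56)*(-3))*((-5*3 + (1 - (4 + 5)/(6 + 5))) - 1*11) = (-14*12)*((-15 + (1 - 9/11)) - 11) = -168*((-15 + (1 - 9/11)) - 11) = -168*((-15 + 2/11) - 11) = -168*(-163/11 - 11) = -168*(-284/11) = 47712/11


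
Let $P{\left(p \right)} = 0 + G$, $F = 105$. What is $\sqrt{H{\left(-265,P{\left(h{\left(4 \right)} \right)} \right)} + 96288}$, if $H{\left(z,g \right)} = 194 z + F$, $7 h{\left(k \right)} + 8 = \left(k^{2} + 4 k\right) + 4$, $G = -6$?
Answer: $\sqrt{44983} \approx 212.09$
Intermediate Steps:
$h{\left(k \right)} = - \frac{4}{7} + \frac{k^{2}}{7} + \frac{4 k}{7}$ ($h{\left(k \right)} = - \frac{8}{7} + \frac{\left(k^{2} + 4 k\right) + 4}{7} = - \frac{8}{7} + \frac{4 + k^{2} + 4 k}{7} = - \frac{8}{7} + \left(\frac{4}{7} + \frac{k^{2}}{7} + \frac{4 k}{7}\right) = - \frac{4}{7} + \frac{k^{2}}{7} + \frac{4 k}{7}$)
$P{\left(p \right)} = -6$ ($P{\left(p \right)} = 0 - 6 = -6$)
$H{\left(z,g \right)} = 105 + 194 z$ ($H{\left(z,g \right)} = 194 z + 105 = 105 + 194 z$)
$\sqrt{H{\left(-265,P{\left(h{\left(4 \right)} \right)} \right)} + 96288} = \sqrt{\left(105 + 194 \left(-265\right)\right) + 96288} = \sqrt{\left(105 - 51410\right) + 96288} = \sqrt{-51305 + 96288} = \sqrt{44983}$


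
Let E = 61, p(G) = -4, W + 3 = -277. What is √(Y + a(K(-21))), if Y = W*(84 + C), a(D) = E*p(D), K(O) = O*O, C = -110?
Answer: 2*√1759 ≈ 83.881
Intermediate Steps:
W = -280 (W = -3 - 277 = -280)
K(O) = O²
a(D) = -244 (a(D) = 61*(-4) = -244)
Y = 7280 (Y = -280*(84 - 110) = -280*(-26) = 7280)
√(Y + a(K(-21))) = √(7280 - 244) = √7036 = 2*√1759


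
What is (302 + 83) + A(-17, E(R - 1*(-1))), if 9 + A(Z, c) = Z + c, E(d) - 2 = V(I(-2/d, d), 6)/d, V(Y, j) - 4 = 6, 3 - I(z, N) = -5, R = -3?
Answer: 356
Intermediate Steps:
I(z, N) = 8 (I(z, N) = 3 - 1*(-5) = 3 + 5 = 8)
V(Y, j) = 10 (V(Y, j) = 4 + 6 = 10)
E(d) = 2 + 10/d
A(Z, c) = -9 + Z + c (A(Z, c) = -9 + (Z + c) = -9 + Z + c)
(302 + 83) + A(-17, E(R - 1*(-1))) = (302 + 83) + (-9 - 17 + (2 + 10/(-3 - 1*(-1)))) = 385 + (-9 - 17 + (2 + 10/(-3 + 1))) = 385 + (-9 - 17 + (2 + 10/(-2))) = 385 + (-9 - 17 + (2 + 10*(-½))) = 385 + (-9 - 17 + (2 - 5)) = 385 + (-9 - 17 - 3) = 385 - 29 = 356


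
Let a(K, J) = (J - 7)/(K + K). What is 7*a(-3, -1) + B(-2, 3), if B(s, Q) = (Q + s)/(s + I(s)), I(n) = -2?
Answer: 109/12 ≈ 9.0833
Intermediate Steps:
a(K, J) = (-7 + J)/(2*K) (a(K, J) = (-7 + J)/((2*K)) = (-7 + J)*(1/(2*K)) = (-7 + J)/(2*K))
B(s, Q) = (Q + s)/(-2 + s) (B(s, Q) = (Q + s)/(s - 2) = (Q + s)/(-2 + s))
7*a(-3, -1) + B(-2, 3) = 7*((½)*(-7 - 1)/(-3)) + (3 - 2)/(-2 - 2) = 7*((½)*(-⅓)*(-8)) + 1/(-4) = 7*(4/3) - ¼*1 = 28/3 - ¼ = 109/12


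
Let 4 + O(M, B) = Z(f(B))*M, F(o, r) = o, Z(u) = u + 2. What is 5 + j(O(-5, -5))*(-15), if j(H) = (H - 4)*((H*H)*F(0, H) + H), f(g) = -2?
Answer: -475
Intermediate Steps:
Z(u) = 2 + u
O(M, B) = -4 (O(M, B) = -4 + (2 - 2)*M = -4 + 0*M = -4 + 0 = -4)
j(H) = H*(-4 + H) (j(H) = (H - 4)*((H*H)*0 + H) = (-4 + H)*(H²*0 + H) = (-4 + H)*(0 + H) = (-4 + H)*H = H*(-4 + H))
5 + j(O(-5, -5))*(-15) = 5 - 4*(-4 - 4)*(-15) = 5 - 4*(-8)*(-15) = 5 + 32*(-15) = 5 - 480 = -475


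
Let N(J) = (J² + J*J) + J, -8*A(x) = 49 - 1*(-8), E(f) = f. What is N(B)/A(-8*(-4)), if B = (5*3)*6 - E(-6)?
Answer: -49408/19 ≈ -2600.4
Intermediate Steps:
A(x) = -57/8 (A(x) = -(49 - 1*(-8))/8 = -(49 + 8)/8 = -⅛*57 = -57/8)
B = 96 (B = (5*3)*6 - 1*(-6) = 15*6 + 6 = 90 + 6 = 96)
N(J) = J + 2*J² (N(J) = (J² + J²) + J = 2*J² + J = J + 2*J²)
N(B)/A(-8*(-4)) = (96*(1 + 2*96))/(-57/8) = (96*(1 + 192))*(-8/57) = (96*193)*(-8/57) = 18528*(-8/57) = -49408/19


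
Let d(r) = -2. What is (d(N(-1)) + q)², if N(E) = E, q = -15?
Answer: 289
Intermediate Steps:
(d(N(-1)) + q)² = (-2 - 15)² = (-17)² = 289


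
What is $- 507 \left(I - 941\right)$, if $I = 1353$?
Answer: $-208884$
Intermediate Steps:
$- 507 \left(I - 941\right) = - 507 \left(1353 - 941\right) = \left(-507\right) 412 = -208884$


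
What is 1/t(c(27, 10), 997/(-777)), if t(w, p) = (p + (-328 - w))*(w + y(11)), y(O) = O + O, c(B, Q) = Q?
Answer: -777/8435936 ≈ -9.2106e-5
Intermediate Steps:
y(O) = 2*O
t(w, p) = (22 + w)*(-328 + p - w) (t(w, p) = (p + (-328 - w))*(w + 2*11) = (-328 + p - w)*(w + 22) = (-328 + p - w)*(22 + w) = (22 + w)*(-328 + p - w))
1/t(c(27, 10), 997/(-777)) = 1/(-7216 - 1*10² - 350*10 + 22*(997/(-777)) + (997/(-777))*10) = 1/(-7216 - 1*100 - 3500 + 22*(997*(-1/777)) + (997*(-1/777))*10) = 1/(-7216 - 100 - 3500 + 22*(-997/777) - 997/777*10) = 1/(-7216 - 100 - 3500 - 21934/777 - 9970/777) = 1/(-8435936/777) = -777/8435936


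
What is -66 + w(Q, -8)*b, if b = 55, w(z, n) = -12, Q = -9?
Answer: -726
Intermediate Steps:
-66 + w(Q, -8)*b = -66 - 12*55 = -66 - 660 = -726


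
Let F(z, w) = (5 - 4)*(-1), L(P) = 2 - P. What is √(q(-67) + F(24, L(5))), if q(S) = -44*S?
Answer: √2947 ≈ 54.286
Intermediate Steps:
F(z, w) = -1 (F(z, w) = 1*(-1) = -1)
√(q(-67) + F(24, L(5))) = √(-44*(-67) - 1) = √(2948 - 1) = √2947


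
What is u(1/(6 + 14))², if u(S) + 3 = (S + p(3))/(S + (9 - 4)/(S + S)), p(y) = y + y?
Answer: 68644/8281 ≈ 8.2893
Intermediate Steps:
p(y) = 2*y
u(S) = -3 + (6 + S)/(S + 5/(2*S)) (u(S) = -3 + (S + 2*3)/(S + (9 - 4)/(S + S)) = -3 + (S + 6)/(S + 5/((2*S))) = -3 + (6 + S)/(S + 5*(1/(2*S))) = -3 + (6 + S)/(S + 5/(2*S)))
u(1/(6 + 14))² = ((-15 - 4/(6 + 14)² + 12/(6 + 14))/(5 + 2*(1/(6 + 14))²))² = ((-15 - 4*(1/20)² + 12/20)/(5 + 2*(1/20)²))² = ((-15 - 4*(1/20)² + 12*(1/20))/(5 + 2*(1/20)²))² = ((-15 - 4*1/400 + ⅗)/(5 + 2*(1/400)))² = ((-15 - 1/100 + ⅗)/(5 + 1/200))² = (-1441/100/(1001/200))² = ((200/1001)*(-1441/100))² = (-262/91)² = 68644/8281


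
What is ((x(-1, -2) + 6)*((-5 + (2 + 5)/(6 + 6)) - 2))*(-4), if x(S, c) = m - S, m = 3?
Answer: 770/3 ≈ 256.67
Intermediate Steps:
x(S, c) = 3 - S
((x(-1, -2) + 6)*((-5 + (2 + 5)/(6 + 6)) - 2))*(-4) = (((3 - 1*(-1)) + 6)*((-5 + (2 + 5)/(6 + 6)) - 2))*(-4) = (((3 + 1) + 6)*((-5 + 7/12) - 2))*(-4) = ((4 + 6)*((-5 + 7*(1/12)) - 2))*(-4) = (10*((-5 + 7/12) - 2))*(-4) = (10*(-53/12 - 2))*(-4) = (10*(-77/12))*(-4) = -385/6*(-4) = 770/3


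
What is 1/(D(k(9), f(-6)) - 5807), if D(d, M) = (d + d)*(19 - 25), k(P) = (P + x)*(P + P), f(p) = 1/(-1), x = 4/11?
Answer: -11/86125 ≈ -0.00012772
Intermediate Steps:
x = 4/11 (x = 4*(1/11) = 4/11 ≈ 0.36364)
f(p) = -1
k(P) = 2*P*(4/11 + P) (k(P) = (P + 4/11)*(P + P) = (4/11 + P)*(2*P) = 2*P*(4/11 + P))
D(d, M) = -12*d (D(d, M) = (2*d)*(-6) = -12*d)
1/(D(k(9), f(-6)) - 5807) = 1/(-24*9*(4 + 11*9)/11 - 5807) = 1/(-24*9*(4 + 99)/11 - 5807) = 1/(-24*9*103/11 - 5807) = 1/(-12*1854/11 - 5807) = 1/(-22248/11 - 5807) = 1/(-86125/11) = -11/86125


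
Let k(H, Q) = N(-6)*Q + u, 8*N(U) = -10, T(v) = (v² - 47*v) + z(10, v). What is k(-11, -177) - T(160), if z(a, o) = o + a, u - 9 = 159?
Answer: -71443/4 ≈ -17861.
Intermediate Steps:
u = 168 (u = 9 + 159 = 168)
z(a, o) = a + o
T(v) = 10 + v² - 46*v (T(v) = (v² - 47*v) + (10 + v) = 10 + v² - 46*v)
N(U) = -5/4 (N(U) = (⅛)*(-10) = -5/4)
k(H, Q) = 168 - 5*Q/4 (k(H, Q) = -5*Q/4 + 168 = 168 - 5*Q/4)
k(-11, -177) - T(160) = (168 - 5/4*(-177)) - (10 + 160² - 46*160) = (168 + 885/4) - (10 + 25600 - 7360) = 1557/4 - 1*18250 = 1557/4 - 18250 = -71443/4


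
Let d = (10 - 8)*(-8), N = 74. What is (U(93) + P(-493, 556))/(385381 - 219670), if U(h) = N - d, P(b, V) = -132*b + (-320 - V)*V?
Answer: -20090/7891 ≈ -2.5459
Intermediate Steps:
d = -16 (d = 2*(-8) = -16)
P(b, V) = -132*b + V*(-320 - V)
U(h) = 90 (U(h) = 74 - 1*(-16) = 74 + 16 = 90)
(U(93) + P(-493, 556))/(385381 - 219670) = (90 + (-1*556² - 320*556 - 132*(-493)))/(385381 - 219670) = (90 + (-1*309136 - 177920 + 65076))/165711 = (90 + (-309136 - 177920 + 65076))*(1/165711) = (90 - 421980)*(1/165711) = -421890*1/165711 = -20090/7891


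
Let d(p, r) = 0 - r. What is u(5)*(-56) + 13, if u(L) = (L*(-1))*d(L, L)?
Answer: -1387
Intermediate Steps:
d(p, r) = -r
u(L) = L² (u(L) = (L*(-1))*(-L) = (-L)*(-L) = L²)
u(5)*(-56) + 13 = 5²*(-56) + 13 = 25*(-56) + 13 = -1400 + 13 = -1387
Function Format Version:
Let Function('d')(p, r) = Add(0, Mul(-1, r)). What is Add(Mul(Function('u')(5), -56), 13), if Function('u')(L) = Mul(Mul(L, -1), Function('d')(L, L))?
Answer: -1387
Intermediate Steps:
Function('d')(p, r) = Mul(-1, r)
Function('u')(L) = Pow(L, 2) (Function('u')(L) = Mul(Mul(L, -1), Mul(-1, L)) = Mul(Mul(-1, L), Mul(-1, L)) = Pow(L, 2))
Add(Mul(Function('u')(5), -56), 13) = Add(Mul(Pow(5, 2), -56), 13) = Add(Mul(25, -56), 13) = Add(-1400, 13) = -1387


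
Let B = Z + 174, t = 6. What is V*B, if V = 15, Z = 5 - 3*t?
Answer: 2415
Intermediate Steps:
Z = -13 (Z = 5 - 3*6 = 5 - 18 = -13)
B = 161 (B = -13 + 174 = 161)
V*B = 15*161 = 2415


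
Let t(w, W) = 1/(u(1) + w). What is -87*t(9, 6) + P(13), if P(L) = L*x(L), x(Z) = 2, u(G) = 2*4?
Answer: 355/17 ≈ 20.882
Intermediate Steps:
u(G) = 8
t(w, W) = 1/(8 + w)
P(L) = 2*L (P(L) = L*2 = 2*L)
-87*t(9, 6) + P(13) = -87/(8 + 9) + 2*13 = -87/17 + 26 = 355/17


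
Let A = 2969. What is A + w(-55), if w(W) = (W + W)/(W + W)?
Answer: 2970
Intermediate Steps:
w(W) = 1 (w(W) = (2*W)/((2*W)) = (2*W)*(1/(2*W)) = 1)
A + w(-55) = 2969 + 1 = 2970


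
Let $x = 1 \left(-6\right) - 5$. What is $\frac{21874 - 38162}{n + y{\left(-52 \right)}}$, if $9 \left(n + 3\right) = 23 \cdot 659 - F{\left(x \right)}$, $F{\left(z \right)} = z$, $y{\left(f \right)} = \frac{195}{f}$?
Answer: $- \frac{195456}{20143} \approx -9.7034$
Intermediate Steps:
$x = -11$ ($x = -6 - 5 = -11$)
$n = \frac{5047}{3}$ ($n = -3 + \frac{23 \cdot 659 - -11}{9} = -3 + \frac{15157 + 11}{9} = -3 + \frac{1}{9} \cdot 15168 = -3 + \frac{5056}{3} = \frac{5047}{3} \approx 1682.3$)
$\frac{21874 - 38162}{n + y{\left(-52 \right)}} = \frac{21874 - 38162}{\frac{5047}{3} + \frac{195}{-52}} = - \frac{16288}{\frac{5047}{3} + 195 \left(- \frac{1}{52}\right)} = - \frac{16288}{\frac{5047}{3} - \frac{15}{4}} = - \frac{16288}{\frac{20143}{12}} = \left(-16288\right) \frac{12}{20143} = - \frac{195456}{20143}$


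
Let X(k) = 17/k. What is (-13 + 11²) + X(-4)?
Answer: 415/4 ≈ 103.75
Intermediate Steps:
(-13 + 11²) + X(-4) = (-13 + 11²) + 17/(-4) = (-13 + 121) + 17*(-¼) = 108 - 17/4 = 415/4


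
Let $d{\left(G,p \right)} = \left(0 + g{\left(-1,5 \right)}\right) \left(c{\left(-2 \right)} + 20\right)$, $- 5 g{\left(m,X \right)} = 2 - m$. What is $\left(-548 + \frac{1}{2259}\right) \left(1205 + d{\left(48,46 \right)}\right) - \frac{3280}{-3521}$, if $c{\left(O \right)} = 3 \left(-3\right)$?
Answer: $- \frac{26117623217992}{39769695} \approx -6.5672 \cdot 10^{5}$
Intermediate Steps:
$g{\left(m,X \right)} = - \frac{2}{5} + \frac{m}{5}$ ($g{\left(m,X \right)} = - \frac{2 - m}{5} = - \frac{2}{5} + \frac{m}{5}$)
$c{\left(O \right)} = -9$
$d{\left(G,p \right)} = - \frac{33}{5}$ ($d{\left(G,p \right)} = \left(0 + \left(- \frac{2}{5} + \frac{1}{5} \left(-1\right)\right)\right) \left(-9 + 20\right) = \left(0 - \frac{3}{5}\right) 11 = \left(- \frac{3}{5}\right) 11 = - \frac{33}{5}$)
$\left(-548 + \frac{1}{2259}\right) \left(1205 + d{\left(48,46 \right)}\right) - \frac{3280}{-3521} = \left(-548 + \frac{1}{2259}\right) \left(1205 - \frac{33}{5}\right) - \frac{3280}{-3521} = \left(-548 + \frac{1}{2259}\right) \frac{5992}{5} - - \frac{3280}{3521} = \left(- \frac{1237931}{2259}\right) \frac{5992}{5} + \frac{3280}{3521} = - \frac{7417682552}{11295} + \frac{3280}{3521} = - \frac{26117623217992}{39769695}$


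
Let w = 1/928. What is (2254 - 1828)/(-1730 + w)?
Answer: -395328/1605439 ≈ -0.24624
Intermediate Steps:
w = 1/928 ≈ 0.0010776
(2254 - 1828)/(-1730 + w) = (2254 - 1828)/(-1730 + 1/928) = 426/(-1605439/928) = 426*(-928/1605439) = -395328/1605439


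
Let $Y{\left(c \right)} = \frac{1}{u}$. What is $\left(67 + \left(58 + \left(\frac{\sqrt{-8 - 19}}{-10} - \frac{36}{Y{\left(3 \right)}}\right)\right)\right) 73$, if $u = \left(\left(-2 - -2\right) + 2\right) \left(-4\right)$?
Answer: $30149 - \frac{219 i \sqrt{3}}{10} \approx 30149.0 - 37.932 i$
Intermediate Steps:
$u = -8$ ($u = \left(\left(-2 + 2\right) + 2\right) \left(-4\right) = \left(0 + 2\right) \left(-4\right) = 2 \left(-4\right) = -8$)
$Y{\left(c \right)} = - \frac{1}{8}$ ($Y{\left(c \right)} = \frac{1}{-8} = - \frac{1}{8}$)
$\left(67 + \left(58 + \left(\frac{\sqrt{-8 - 19}}{-10} - \frac{36}{Y{\left(3 \right)}}\right)\right)\right) 73 = \left(67 + \left(58 + \left(\frac{\sqrt{-8 - 19}}{-10} - \frac{36}{- \frac{1}{8}}\right)\right)\right) 73 = \left(67 + \left(58 + \left(\sqrt{-27} \left(- \frac{1}{10}\right) - -288\right)\right)\right) 73 = \left(67 + \left(58 + \left(3 i \sqrt{3} \left(- \frac{1}{10}\right) + 288\right)\right)\right) 73 = \left(67 + \left(58 + \left(- \frac{3 i \sqrt{3}}{10} + 288\right)\right)\right) 73 = \left(67 + \left(58 + \left(288 - \frac{3 i \sqrt{3}}{10}\right)\right)\right) 73 = \left(67 + \left(346 - \frac{3 i \sqrt{3}}{10}\right)\right) 73 = \left(413 - \frac{3 i \sqrt{3}}{10}\right) 73 = 30149 - \frac{219 i \sqrt{3}}{10}$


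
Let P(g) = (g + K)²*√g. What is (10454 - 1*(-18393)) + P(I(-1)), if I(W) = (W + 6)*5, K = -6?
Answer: 30652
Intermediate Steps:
I(W) = 30 + 5*W (I(W) = (6 + W)*5 = 30 + 5*W)
P(g) = √g*(-6 + g)² (P(g) = (g - 6)²*√g = (-6 + g)²*√g = √g*(-6 + g)²)
(10454 - 1*(-18393)) + P(I(-1)) = (10454 - 1*(-18393)) + √(30 + 5*(-1))*(-6 + (30 + 5*(-1)))² = (10454 + 18393) + √(30 - 5)*(-6 + (30 - 5))² = 28847 + √25*(-6 + 25)² = 28847 + 5*19² = 28847 + 5*361 = 28847 + 1805 = 30652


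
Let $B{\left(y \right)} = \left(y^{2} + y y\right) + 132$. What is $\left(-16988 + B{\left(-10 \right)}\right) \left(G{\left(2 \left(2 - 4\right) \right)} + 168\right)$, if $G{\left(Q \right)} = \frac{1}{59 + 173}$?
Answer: $- \frac{81150114}{29} \approx -2.7983 \cdot 10^{6}$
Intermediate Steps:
$G{\left(Q \right)} = \frac{1}{232}$
$B{\left(y \right)} = 132 + 2 y^{2}$ ($B{\left(y \right)} = \left(y^{2} + y^{2}\right) + 132 = 2 y^{2} + 132 = 132 + 2 y^{2}$)
$\left(-16988 + B{\left(-10 \right)}\right) \left(G{\left(2 \left(2 - 4\right) \right)} + 168\right) = \left(-16988 + \left(132 + 2 \left(-10\right)^{2}\right)\right) \left(\frac{1}{232} + 168\right) = \left(-16988 + \left(132 + 2 \cdot 100\right)\right) \frac{38977}{232} = \left(-16988 + \left(132 + 200\right)\right) \frac{38977}{232} = \left(-16988 + 332\right) \frac{38977}{232} = \left(-16656\right) \frac{38977}{232} = - \frac{81150114}{29}$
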